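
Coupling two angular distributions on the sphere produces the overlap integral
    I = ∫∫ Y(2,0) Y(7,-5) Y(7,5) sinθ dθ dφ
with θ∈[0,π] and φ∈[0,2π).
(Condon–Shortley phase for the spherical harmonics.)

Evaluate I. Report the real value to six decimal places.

0.054230

Rules hold: Σm=0, L=16 even, 5≤7≤9.
N = 5·15·15 = 1125
Δ = 2!·2!·12!/17! = 1/185640
Racah Σ t=0..2: t=0:+1/2419200 t=1:−1/518400 t=2:+1/2419200 = -1/907200
⇒ 3j(2 7 7; 0 0 0)² = 56/3315, sgn +1
Racah Σ t=0..2: t=0:+1/29030400 t=1:−1/39916800 t=2:+1/1916006400 = 19/1916006400
⇒ 3j(2 7 7; 0 -5 5)² = 361/185640, sgn +1
4πI² = N·(3j₀)²·(3jₘ)² = 1805/48841
I = +1·√(0.0369567/4π) = 0.05423022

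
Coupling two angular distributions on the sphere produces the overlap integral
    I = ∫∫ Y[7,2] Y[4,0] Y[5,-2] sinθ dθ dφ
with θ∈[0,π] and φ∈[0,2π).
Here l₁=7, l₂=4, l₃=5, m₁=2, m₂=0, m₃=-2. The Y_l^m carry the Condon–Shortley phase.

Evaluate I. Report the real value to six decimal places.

0.037709

m-sum 0 ✓  L=16 even ✓  3≤5≤11 ✓
Π(2lᵢ+1) = 15×9×11 = 1485
triangle coeff Δ(7,4,5) = 1/6126120
Σ_t [2,4]: t=2:+1/69120 t=3:−1/20736 t=4:+1/69120 = -1/51840
(3j)²=280/21879 [(7 4 5; 0 0 0)], sign=+1
Σ_t [2,4]: t=2:+1/69120 t=3:−1/51840 t=4:+1/483840 = -1/362880
(3j)²=16/17017 [(7 4 5; 2 0 -2)], sign=+1
⇒ 4πI² = 9600/537251
I = (+1)√(9600/537251/(4π)) = 0.03770874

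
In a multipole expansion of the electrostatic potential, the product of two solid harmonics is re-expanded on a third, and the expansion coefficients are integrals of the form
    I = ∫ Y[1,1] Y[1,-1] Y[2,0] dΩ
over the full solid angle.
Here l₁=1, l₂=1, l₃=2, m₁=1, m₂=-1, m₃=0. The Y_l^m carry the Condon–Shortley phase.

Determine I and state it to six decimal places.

0.126157

Checks pass: Σm=0; 4 even; l₃=2∈[0,2].
(2·1+1)(2·1+1)(2·2+1) = 45
Δ: 0! 2! 2! / 5! → 1/30
sum: t=0:+1/1 = 1/1
3j²(1 1 2; 0 0 0) = Δ·Π!·Σ² = 2/15  (sign +1)
sum: t=0:+1/4 = 1/4
3j²(1 1 2; 1 -1 0) = Δ·Π!·Σ² = 1/30  (sign +1)
combine: 4πI² = 45·2/15·1/30 = 1/5
take √, sign +1: I = 0.12615663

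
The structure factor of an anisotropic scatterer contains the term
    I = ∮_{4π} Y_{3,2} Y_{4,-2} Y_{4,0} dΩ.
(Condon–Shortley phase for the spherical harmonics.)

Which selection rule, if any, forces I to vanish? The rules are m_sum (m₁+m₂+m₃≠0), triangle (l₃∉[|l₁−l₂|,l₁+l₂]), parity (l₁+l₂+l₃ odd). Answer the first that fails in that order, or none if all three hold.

parity

Σmᵢ = 0  ✓
l₃∈[|l₁−l₂|,l₁+l₂]=[1,7], have l₃=4  ✓
Σlᵢ = 11 ⇒ odd  ✗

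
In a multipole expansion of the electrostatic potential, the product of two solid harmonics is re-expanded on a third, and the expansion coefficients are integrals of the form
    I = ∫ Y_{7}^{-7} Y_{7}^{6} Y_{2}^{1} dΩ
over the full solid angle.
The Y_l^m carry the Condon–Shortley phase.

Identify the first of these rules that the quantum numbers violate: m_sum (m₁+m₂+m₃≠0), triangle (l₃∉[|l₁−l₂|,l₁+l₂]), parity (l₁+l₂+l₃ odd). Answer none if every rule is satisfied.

azimuthal sum: -7 + 6 + 1 = 0  ✓
0 ≤ 2 ≤ 14 (triangle on l)  ✓
L = 7 + 7 + 2 = 16 (even)  ✓

none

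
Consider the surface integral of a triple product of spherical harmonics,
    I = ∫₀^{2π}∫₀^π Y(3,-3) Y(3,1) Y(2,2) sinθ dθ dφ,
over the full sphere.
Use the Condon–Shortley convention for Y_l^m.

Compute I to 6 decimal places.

0.132981

m-sum 0 ✓  L=8 even ✓  0≤2≤6 ✓
Π(2lᵢ+1) = 7×7×5 = 245
triangle coeff Δ(3,3,2) = 1/3780
Σ_t [1,3]: t=1:−1/24 t=2:+1/4 t=3:−1/24 = 1/6
(3j)²=4/105 [(3 3 2; 0 0 0)], sign=+1
Σ_t [4,4]: t=4:+1/96 = 1/96
(3j)²=1/42 [(3 3 2; -3 1 2)], sign=+1
⇒ 4πI² = 2/9
I = (+1)√(2/9/(4π)) = 0.13298076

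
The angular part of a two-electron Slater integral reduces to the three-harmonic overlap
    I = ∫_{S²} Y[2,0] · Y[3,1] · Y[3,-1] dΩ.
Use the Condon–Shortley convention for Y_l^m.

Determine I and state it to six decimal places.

Rules hold: Σm=0, L=8 even, 1≤3≤5.
N = 5·7·7 = 245
Δ = 2!·2!·4!/9! = 1/3780
Racah Σ t=0..2: t=0:+1/24 t=1:−1/4 t=2:+1/24 = -1/6
⇒ 3j(2 3 3; 0 0 0)² = 4/105, sgn +1
Racah Σ t=0..2: t=0:+1/96 t=1:−1/6 t=2:+1/16 = -3/32
⇒ 3j(2 3 3; 0 1 -1)² = 3/140, sgn -1
4πI² = N·(3j₀)²·(3jₘ)² = 1/5
I = -1·√(0.2/4π) = -0.12615663

-0.126157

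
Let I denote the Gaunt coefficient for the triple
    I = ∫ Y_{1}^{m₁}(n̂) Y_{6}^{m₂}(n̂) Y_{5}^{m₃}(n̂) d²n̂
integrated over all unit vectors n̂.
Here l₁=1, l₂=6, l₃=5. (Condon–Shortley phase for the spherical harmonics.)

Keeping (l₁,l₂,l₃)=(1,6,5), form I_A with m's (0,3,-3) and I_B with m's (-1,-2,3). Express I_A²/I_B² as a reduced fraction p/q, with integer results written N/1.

l's match ⇒ only the (l;m) 3-j factors differ between A and B.
A: triangle coeff Δ(1,6,5) = 1/858; Σ_t [1,1]: t=1:−1/80640 = -1/80640; (3j)²=9/286 [(1 6 5; 0 3 -3)], sign=-1
B: triangle coeff Δ(1,6,5) = 1/858; Σ_t [2,2]: t=2:+1/161280 = 1/161280; (3j)²=1/143 [(1 6 5; -1 -2 3)], sign=+1
I_A²/I_B² = (9/286)/(1/143) = 9/2

9/2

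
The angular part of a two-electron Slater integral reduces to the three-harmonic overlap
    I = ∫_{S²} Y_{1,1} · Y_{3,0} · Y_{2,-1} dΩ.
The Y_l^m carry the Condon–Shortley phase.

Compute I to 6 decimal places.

0.143048

m-sum 0 ✓  L=6 even ✓  2≤2≤4 ✓
Π(2lᵢ+1) = 3×7×5 = 105
triangle coeff Δ(1,3,2) = 1/105
Σ_t [1,1]: t=1:−1/4 = -1/4
(3j)²=3/35 [(1 3 2; 0 0 0)], sign=-1
Σ_t [0,0]: t=0:+1/12 = 1/12
(3j)²=1/35 [(1 3 2; 1 0 -1)], sign=-1
⇒ 4πI² = 9/35
I = (+1)√(9/35/(4π)) = 0.14304817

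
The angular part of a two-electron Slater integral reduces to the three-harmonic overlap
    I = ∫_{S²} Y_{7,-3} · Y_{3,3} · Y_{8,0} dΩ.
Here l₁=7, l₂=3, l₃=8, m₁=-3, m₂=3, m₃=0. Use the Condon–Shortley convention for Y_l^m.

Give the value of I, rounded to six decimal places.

-0.123395

m-sum 0 ✓  L=18 even ✓  4≤8≤10 ✓
Π(2lᵢ+1) = 15×7×17 = 1785
triangle coeff Δ(7,3,8) = 1/5290740
Σ_t [0,2]: t=0:+1/7257600 t=1:−1/2073600 t=2:+1/7257600 = -1/4838400
(3j)²=252/20995 [(7 3 8; 0 0 0)], sign=-1
Σ_t [2,2]: t=2:+1/46448640 = 1/46448640
(3j)²=75/8398 [(7 3 8; -3 3 0)], sign=+1
⇒ 4πI² = 198450/1037153
I = (-1)√(198450/1037153/(4π)) = -0.12339547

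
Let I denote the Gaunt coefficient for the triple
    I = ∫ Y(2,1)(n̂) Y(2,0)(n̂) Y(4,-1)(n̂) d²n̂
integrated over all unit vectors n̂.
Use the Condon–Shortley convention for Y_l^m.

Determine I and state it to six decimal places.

-0.220728

Checks pass: Σm=0; 8 even; l₃=4∈[0,4].
(2·2+1)(2·2+1)(2·4+1) = 225
Δ: 0! 4! 4! / 9! → 1/630
sum: t=0:+1/16 = 1/16
3j²(2 2 4; 0 0 0) = Δ·Π!·Σ² = 2/35  (sign +1)
sum: t=0:+1/24 = 1/24
3j²(2 2 4; 1 0 -1) = Δ·Π!·Σ² = 1/21  (sign -1)
combine: 4πI² = 225·2/35·1/21 = 30/49
take √, sign -1: I = -0.22072812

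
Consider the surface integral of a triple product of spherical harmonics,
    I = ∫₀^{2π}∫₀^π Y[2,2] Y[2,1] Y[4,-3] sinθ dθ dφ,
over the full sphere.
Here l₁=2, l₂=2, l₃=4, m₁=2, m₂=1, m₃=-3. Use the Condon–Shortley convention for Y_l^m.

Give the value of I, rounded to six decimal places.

m-sum 0 ✓  L=8 even ✓  0≤4≤4 ✓
Π(2lᵢ+1) = 5×5×9 = 225
triangle coeff Δ(2,2,4) = 1/630
Σ_t [0,0]: t=0:+1/16 = 1/16
(3j)²=2/35 [(2 2 4; 0 0 0)], sign=+1
Σ_t [0,0]: t=0:+1/144 = 1/144
(3j)²=1/18 [(2 2 4; 2 1 -3)], sign=-1
⇒ 4πI² = 5/7
I = (-1)√(5/7/(4π)) = -0.23841361

-0.238414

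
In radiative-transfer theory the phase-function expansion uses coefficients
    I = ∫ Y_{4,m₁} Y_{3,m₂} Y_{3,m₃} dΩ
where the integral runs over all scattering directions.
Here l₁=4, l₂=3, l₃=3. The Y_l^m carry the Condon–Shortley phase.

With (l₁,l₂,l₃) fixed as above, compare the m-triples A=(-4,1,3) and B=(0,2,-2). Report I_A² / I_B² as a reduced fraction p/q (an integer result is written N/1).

6/7

l's match ⇒ only the (l;m) 3-j factors differ between A and B.
A: triangle coeff Δ(4,3,3) = 1/34650; Σ_t [4,4]: t=4:+1/1152 = 1/1152; (3j)²=1/33 [(4 3 3; -4 1 3)], sign=+1
B: triangle coeff Δ(4,3,3) = 1/34650; Σ_t [3,4]: t=3:−1/72 t=4:+1/576 = -7/576; (3j)²=7/198 [(4 3 3; 0 2 -2)], sign=+1
I_A²/I_B² = (1/33)/(7/198) = 6/7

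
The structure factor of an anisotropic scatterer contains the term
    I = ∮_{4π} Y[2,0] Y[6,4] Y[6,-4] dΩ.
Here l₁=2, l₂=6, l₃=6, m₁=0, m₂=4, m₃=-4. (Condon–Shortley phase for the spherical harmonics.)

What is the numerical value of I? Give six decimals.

Rules hold: Σm=0, L=14 even, 4≤6≤8.
N = 5·13·13 = 845
Δ = 2!·2!·10!/15! = 1/90090
Racah Σ t=0..2: t=0:+1/69120 t=1:−1/14400 t=2:+1/69120 = -7/172800
⇒ 3j(2 6 6; 0 0 0)² = 14/715, sgn -1
Racah Σ t=0..2: t=0:+1/14515200 t=1:−1/362880 t=2:+1/322560 = 1/2419200
⇒ 3j(2 6 6; 0 4 -4)² = 2/5005, sgn +1
4πI² = N·(3j₀)²·(3jₘ)² = 4/605
I = -1·√(0.00661157/4π) = -0.02293757

-0.022938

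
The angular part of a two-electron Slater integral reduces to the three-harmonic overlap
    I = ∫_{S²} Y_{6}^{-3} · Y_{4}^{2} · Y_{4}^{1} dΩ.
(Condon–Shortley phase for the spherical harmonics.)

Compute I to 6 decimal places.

-0.103072

Rules hold: Σm=0, L=14 even, 2≤4≤10.
N = 13·9·9 = 1053
Δ = 6!·6!·2!/15! = 1/1261260
Racah Σ t=2..4: t=2:+1/4608 t=3:−1/1296 t=4:+1/4608 = -7/20736
⇒ 3j(6 4 4; 0 0 0)² = 20/1287, sgn -1
Racah Σ t=4..6: t=4:+1/11520 t=5:−1/5760 t=6:+1/51840 = -7/103680
⇒ 3j(6 4 4; -3 2 1)² = 7/858, sgn +1
4πI² = N·(3j₀)²·(3jₘ)² = 210/1573
I = -1·√(0.133503/4π) = -0.10307192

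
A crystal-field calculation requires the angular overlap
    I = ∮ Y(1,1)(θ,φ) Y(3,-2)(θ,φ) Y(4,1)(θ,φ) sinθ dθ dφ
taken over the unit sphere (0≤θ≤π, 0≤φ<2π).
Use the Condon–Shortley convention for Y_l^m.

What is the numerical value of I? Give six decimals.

Checks pass: Σm=0; 8 even; l₃=4∈[2,4].
(2·1+1)(2·3+1)(2·4+1) = 189
Δ: 0! 2! 6! / 9! → 1/252
sum: t=0:+1/36 = 1/36
3j²(1 3 4; 0 0 0) = Δ·Π!·Σ² = 4/63  (sign +1)
sum: t=0:+1/240 = 1/240
3j²(1 3 4; 1 -2 1) = Δ·Π!·Σ² = 1/84  (sign -1)
combine: 4πI² = 189·4/63·1/84 = 1/7
take √, sign -1: I = -0.10662181

-0.106622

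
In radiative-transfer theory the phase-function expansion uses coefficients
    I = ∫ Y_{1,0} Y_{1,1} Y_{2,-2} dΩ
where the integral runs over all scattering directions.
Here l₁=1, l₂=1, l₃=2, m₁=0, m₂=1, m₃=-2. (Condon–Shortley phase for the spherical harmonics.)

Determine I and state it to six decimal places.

m-sum = 0 + 1 − 2 = -1 ≠ 0 ⇒ I = 0

0.000000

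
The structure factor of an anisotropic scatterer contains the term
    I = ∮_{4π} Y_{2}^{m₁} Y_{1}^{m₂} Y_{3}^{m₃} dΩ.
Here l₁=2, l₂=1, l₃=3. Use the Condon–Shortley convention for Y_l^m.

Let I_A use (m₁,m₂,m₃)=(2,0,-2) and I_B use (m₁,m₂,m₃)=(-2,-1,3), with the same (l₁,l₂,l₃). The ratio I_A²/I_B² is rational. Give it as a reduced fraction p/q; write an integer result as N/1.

1/3

l's match ⇒ only the (l;m) 3-j factors differ between A and B.
A: triangle coeff Δ(2,1,3) = 1/105; Σ_t [0,0]: t=0:+1/24 = 1/24; (3j)²=1/21 [(2 1 3; 2 0 -2)], sign=-1
B: triangle coeff Δ(2,1,3) = 1/105; Σ_t [0,0]: t=0:+1/48 = 1/48; (3j)²=1/7 [(2 1 3; -2 -1 3)], sign=+1
I_A²/I_B² = (1/21)/(1/7) = 1/3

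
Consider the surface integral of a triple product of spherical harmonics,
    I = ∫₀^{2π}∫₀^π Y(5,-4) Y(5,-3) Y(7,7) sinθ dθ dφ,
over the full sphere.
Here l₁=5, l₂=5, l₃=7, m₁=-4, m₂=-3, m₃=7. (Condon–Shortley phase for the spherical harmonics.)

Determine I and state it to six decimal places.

0.000000

L=17 odd ⇒ parity kills the (l;000) factor ⇒ I = 0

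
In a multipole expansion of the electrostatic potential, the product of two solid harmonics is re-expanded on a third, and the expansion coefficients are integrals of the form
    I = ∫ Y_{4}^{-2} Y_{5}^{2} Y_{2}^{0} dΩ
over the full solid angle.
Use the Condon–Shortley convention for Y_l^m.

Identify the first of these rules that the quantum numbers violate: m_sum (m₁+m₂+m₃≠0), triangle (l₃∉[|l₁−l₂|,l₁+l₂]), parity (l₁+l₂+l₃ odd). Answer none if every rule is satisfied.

parity

Σmᵢ = 0  ✓
l₃∈[|l₁−l₂|,l₁+l₂]=[1,9], have l₃=2  ✓
Σlᵢ = 11 ⇒ odd  ✗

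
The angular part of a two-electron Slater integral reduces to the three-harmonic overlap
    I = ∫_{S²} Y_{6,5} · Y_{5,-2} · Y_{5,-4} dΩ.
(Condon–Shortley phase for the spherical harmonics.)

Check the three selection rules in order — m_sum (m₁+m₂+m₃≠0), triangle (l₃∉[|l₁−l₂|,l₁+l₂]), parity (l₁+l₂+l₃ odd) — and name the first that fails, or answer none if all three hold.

m_sum

azimuthal sum: 5 − 2 − 4 = -1  ✗
1 ≤ 5 ≤ 11 (triangle on l)
L = 6 + 5 + 5 = 16 (even)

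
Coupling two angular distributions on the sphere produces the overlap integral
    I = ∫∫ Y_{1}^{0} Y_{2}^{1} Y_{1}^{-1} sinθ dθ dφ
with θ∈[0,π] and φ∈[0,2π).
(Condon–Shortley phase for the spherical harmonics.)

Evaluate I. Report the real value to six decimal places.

-0.218510

m-sum 0 ✓  L=4 even ✓  1≤1≤3 ✓
Π(2lᵢ+1) = 3×5×3 = 45
triangle coeff Δ(1,2,1) = 1/30
Σ_t [1,1]: t=1:−1/1 = -1/1
(3j)²=2/15 [(1 2 1; 0 0 0)], sign=+1
Σ_t [1,1]: t=1:−1/2 = -1/2
(3j)²=1/10 [(1 2 1; 0 1 -1)], sign=-1
⇒ 4πI² = 3/5
I = (-1)√(3/5/(4π)) = -0.21850969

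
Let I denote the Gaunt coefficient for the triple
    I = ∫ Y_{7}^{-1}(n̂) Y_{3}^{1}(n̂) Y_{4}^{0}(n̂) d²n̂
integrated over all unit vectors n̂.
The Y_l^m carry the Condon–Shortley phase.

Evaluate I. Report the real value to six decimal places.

Rules hold: Σm=0, L=14 even, 4≤4≤10.
N = 15·7·9 = 945
Δ = 6!·8!·0!/15! = 1/45045
Racah Σ t=3..3: t=3:−1/20736 = -1/20736
⇒ 3j(7 3 4; 0 0 0)² = 35/1287, sgn -1
Racah Σ t=4..4: t=4:+1/27648 = 1/27648
⇒ 3j(7 3 4; -1 1 0)² = 10/429, sgn +1
4πI² = N·(3j₀)²·(3jₘ)² = 12250/20449
I = -1·√(0.599051/4π) = -0.21833687

-0.218337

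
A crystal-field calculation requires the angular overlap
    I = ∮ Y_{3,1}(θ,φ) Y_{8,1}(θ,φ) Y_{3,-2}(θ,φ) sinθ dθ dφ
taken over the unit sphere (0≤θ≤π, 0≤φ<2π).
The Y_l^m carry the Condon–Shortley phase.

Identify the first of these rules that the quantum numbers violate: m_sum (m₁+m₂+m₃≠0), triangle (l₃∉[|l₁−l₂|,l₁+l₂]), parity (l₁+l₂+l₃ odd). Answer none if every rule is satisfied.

m₁+m₂+m₃ = 1 + 1 − 2 = 0  ✓
triangle: |3−8|=5 ≤ l₃=3 ≤ 3+8=11  ✗
parity: l₁+l₂+l₃ = 14 is even

triangle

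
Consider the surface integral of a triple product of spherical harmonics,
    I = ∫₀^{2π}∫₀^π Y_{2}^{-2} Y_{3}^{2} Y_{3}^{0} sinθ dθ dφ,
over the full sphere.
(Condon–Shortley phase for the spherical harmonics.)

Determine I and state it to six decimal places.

Rules hold: Σm=0, L=8 even, 1≤3≤5.
N = 5·7·7 = 245
Δ = 2!·2!·4!/9! = 1/3780
Racah Σ t=0..2: t=0:+1/24 t=1:−1/4 t=2:+1/24 = -1/6
⇒ 3j(2 3 3; 0 0 0)² = 4/105, sgn +1
Racah Σ t=2..2: t=2:+1/24 = 1/24
⇒ 3j(2 3 3; -2 2 0)² = 1/21, sgn -1
4πI² = N·(3j₀)²·(3jₘ)² = 4/9
I = -1·√(0.444444/4π) = -0.18806319

-0.188063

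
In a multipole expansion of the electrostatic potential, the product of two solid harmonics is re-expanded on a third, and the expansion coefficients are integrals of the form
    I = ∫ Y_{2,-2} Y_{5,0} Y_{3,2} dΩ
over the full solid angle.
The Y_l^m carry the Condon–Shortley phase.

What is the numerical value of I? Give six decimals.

m-sum 0 ✓  L=10 even ✓  3≤3≤7 ✓
Π(2lᵢ+1) = 5×11×7 = 385
triangle coeff Δ(2,5,3) = 1/2310
Σ_t [2,2]: t=2:+1/144 = 1/144
(3j)²=10/231 [(2 5 3; 0 0 0)], sign=-1
Σ_t [4,4]: t=4:+1/2880 = 1/2880
(3j)²=1/462 [(2 5 3; -2 0 2)], sign=-1
⇒ 4πI² = 25/693
I = (+1)√(25/693/(4π)) = 0.05357948

0.053579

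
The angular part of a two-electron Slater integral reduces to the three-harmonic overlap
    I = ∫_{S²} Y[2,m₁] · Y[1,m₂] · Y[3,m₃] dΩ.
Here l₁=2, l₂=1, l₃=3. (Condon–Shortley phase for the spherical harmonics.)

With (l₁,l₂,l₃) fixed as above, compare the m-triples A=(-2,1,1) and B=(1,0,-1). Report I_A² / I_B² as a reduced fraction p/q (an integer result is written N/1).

Shared (l₁,l₂,l₃)=(2,1,3): N and (l;000)² cancel in I_A²/I_B².
A: Δ = 0!·4!·2!/7! = 1/105; Racah Σ t=0..0: t=0:+1/48 = 1/48; ⇒ 3j(2 1 3; -2 1 1)² = 1/105, sgn +1
B: Δ = 0!·4!·2!/7! = 1/105; Racah Σ t=0..0: t=0:+1/6 = 1/6; ⇒ 3j(2 1 3; 1 0 -1)² = 8/105, sgn +1
I_A²/I_B² = (1/105)/(8/105) = 1/8

1/8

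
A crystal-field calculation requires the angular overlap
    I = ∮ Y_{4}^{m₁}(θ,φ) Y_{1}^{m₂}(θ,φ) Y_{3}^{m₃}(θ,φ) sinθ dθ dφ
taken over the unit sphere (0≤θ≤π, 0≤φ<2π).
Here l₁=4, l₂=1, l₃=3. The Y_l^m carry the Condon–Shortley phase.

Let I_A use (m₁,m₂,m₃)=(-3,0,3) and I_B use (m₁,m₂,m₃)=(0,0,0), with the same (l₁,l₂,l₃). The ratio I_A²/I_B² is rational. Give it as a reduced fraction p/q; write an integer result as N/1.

Shared (l₁,l₂,l₃)=(4,1,3): N and (l;000)² cancel in I_A²/I_B².
A: Δ = 2!·6!·0!/9! = 1/252; Racah Σ t=1..1: t=1:−1/720 = -1/720; ⇒ 3j(4 1 3; -3 0 3)² = 1/36, sgn -1
B: Δ = 2!·6!·0!/9! = 1/252; Racah Σ t=1..1: t=1:−1/36 = -1/36; ⇒ 3j(4 1 3; 0 0 0)² = 4/63, sgn +1
I_A²/I_B² = (1/36)/(4/63) = 7/16

7/16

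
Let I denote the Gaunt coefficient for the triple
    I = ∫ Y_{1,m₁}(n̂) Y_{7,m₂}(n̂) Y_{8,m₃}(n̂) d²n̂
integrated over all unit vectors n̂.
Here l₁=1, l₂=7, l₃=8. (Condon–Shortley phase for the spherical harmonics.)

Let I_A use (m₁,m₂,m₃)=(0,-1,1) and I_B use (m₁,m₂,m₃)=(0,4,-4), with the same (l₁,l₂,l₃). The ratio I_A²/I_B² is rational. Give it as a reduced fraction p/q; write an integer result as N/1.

Shared (l₁,l₂,l₃)=(1,7,8): N and (l;000)² cancel in I_A²/I_B².
A: Δ = 0!·2!·14!/17! = 1/2040; Racah Σ t=0..0: t=0:+1/29030400 = 1/29030400; ⇒ 3j(1 7 8; 0 -1 1)² = 21/680, sgn -1
B: Δ = 0!·2!·14!/17! = 1/2040; Racah Σ t=0..0: t=0:+1/239500800 = 1/239500800; ⇒ 3j(1 7 8; 0 4 -4)² = 2/85, sgn +1
I_A²/I_B² = (21/680)/(2/85) = 21/16

21/16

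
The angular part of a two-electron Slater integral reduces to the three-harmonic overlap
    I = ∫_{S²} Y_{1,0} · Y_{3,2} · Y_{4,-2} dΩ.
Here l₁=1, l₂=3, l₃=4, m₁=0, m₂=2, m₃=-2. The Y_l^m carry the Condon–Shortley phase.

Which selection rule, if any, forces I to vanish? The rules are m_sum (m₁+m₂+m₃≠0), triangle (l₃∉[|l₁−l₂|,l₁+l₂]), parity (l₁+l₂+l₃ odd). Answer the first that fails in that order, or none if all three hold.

m₁+m₂+m₃ = 0 + 2 − 2 = 0  ✓
triangle: |1−3|=2 ≤ l₃=4 ≤ 1+3=4  ✓
parity: l₁+l₂+l₃ = 8 is even  ✓

none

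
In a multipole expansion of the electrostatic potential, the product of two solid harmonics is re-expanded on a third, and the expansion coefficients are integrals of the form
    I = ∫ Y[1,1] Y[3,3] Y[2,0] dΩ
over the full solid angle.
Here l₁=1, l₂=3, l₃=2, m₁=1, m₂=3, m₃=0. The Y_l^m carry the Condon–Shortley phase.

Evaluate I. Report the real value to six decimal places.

0.000000

Σmᵢ = 4 ≠ 0, so the φ-integral vanishes; I = 0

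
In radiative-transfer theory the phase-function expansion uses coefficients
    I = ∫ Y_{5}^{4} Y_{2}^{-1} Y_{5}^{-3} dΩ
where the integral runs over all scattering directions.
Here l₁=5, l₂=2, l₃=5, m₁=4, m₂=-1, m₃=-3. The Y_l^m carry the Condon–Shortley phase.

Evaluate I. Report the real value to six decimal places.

Checks pass: Σm=0; 12 even; l₃=5∈[3,7].
(2·5+1)(2·2+1)(2·5+1) = 605
Δ: 2! 8! 2! / 13! → 1/38610
sum: t=0:+1/2880 t=1:−1/576 t=2:+1/2880 = -1/960
3j²(5 2 5; 0 0 0) = Δ·Π!·Σ² = 10/429  (sign +1)
sum: t=0:+1/10080 t=1:−1/80640 = 1/11520
3j²(5 2 5; 4 -1 -3) = Δ·Π!·Σ² = 49/1430  (sign +1)
combine: 4πI² = 605·10/429·49/1430 = 245/507
take √, sign +1: I = 0.19609844

0.196098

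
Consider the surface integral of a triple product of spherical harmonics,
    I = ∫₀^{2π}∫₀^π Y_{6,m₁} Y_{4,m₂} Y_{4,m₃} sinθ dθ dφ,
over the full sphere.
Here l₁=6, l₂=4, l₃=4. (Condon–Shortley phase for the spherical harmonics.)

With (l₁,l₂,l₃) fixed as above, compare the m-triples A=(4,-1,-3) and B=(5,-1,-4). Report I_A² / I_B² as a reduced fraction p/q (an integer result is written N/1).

Same 6,4,4: normalisation and zero-m 3j drop out of the ratio.
A: Δ: 6! 6! 2! / 15! → 1/1261260; sum: t=1:−1/28800 t=2:+1/34560 = -1/172800; 3j²(6 4 4; 4 -1 -3) = Δ·Π!·Σ² = 1/1430  (sign +1)
B: Δ: 6! 6! 2! / 15! → 1/1261260; sum: t=1:−1/172800 = -1/172800; 3j²(6 4 4; 5 -1 -4) = Δ·Π!·Σ² = 2/65  (sign -1)
I_A²/I_B² = (1/1430)/(2/65) = 1/44

1/44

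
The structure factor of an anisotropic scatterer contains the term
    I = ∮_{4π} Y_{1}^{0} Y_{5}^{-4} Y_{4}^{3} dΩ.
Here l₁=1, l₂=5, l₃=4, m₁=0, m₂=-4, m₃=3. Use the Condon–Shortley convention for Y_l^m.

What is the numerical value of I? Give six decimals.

m-sum = 0 − 4 + 3 = -1 ≠ 0 ⇒ I = 0

0.000000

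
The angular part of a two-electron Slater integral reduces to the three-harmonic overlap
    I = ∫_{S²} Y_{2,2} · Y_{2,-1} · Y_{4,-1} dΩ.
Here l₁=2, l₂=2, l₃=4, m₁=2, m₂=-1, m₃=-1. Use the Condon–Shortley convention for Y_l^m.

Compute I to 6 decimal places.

-0.090112

Rules hold: Σm=0, L=8 even, 0≤4≤4.
N = 5·5·9 = 225
Δ = 0!·4!·4!/9! = 1/630
Racah Σ t=0..0: t=0:+1/16 = 1/16
⇒ 3j(2 2 4; 0 0 0)² = 2/35, sgn +1
Racah Σ t=0..0: t=0:+1/144 = 1/144
⇒ 3j(2 2 4; 2 -1 -1)² = 1/126, sgn -1
4πI² = N·(3j₀)²·(3jₘ)² = 5/49
I = -1·√(0.102041/4π) = -0.09011188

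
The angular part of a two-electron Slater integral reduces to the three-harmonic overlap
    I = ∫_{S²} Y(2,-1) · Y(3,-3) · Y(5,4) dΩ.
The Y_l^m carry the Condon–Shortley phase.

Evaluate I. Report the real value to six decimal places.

0.219610

Checks pass: Σm=0; 10 even; l₃=5∈[1,5].
(2·2+1)(2·3+1)(2·5+1) = 385
Δ: 0! 4! 6! / 11! → 1/2310
sum: t=0:+1/144 = 1/144
3j²(2 3 5; 0 0 0) = Δ·Π!·Σ² = 10/231  (sign -1)
sum: t=0:+1/4320 = 1/4320
3j²(2 3 5; -1 -3 4) = Δ·Π!·Σ² = 2/55  (sign -1)
combine: 4πI² = 385·10/231·2/55 = 20/33
take √, sign +1: I = 0.21961050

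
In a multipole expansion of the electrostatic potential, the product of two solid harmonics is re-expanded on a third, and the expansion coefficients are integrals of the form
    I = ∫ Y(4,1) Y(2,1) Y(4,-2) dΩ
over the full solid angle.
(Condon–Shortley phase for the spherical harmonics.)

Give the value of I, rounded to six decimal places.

Rules hold: Σm=0, L=10 even, 2≤4≤6.
N = 9·5·9 = 405
Δ = 2!·6!·2!/11! = 1/13860
Racah Σ t=0..2: t=0:+1/192 t=1:−1/36 t=2:+1/192 = -5/288
⇒ 3j(4 2 4; 0 0 0)² = 20/693, sgn -1
Racah Σ t=1..2: t=1:−1/96 t=2:+1/240 = -1/160
⇒ 3j(4 2 4; 1 1 -2)² = 27/1540, sgn -1
4πI² = N·(3j₀)²·(3jₘ)² = 1215/5929
I = +1·√(0.204925/4π) = 0.12770047

0.127700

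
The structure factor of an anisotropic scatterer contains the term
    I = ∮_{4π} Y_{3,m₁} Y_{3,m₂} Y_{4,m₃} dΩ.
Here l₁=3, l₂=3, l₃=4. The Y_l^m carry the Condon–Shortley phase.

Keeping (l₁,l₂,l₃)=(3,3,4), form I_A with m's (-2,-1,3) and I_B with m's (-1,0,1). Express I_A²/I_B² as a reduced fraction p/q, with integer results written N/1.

Shared (l₁,l₂,l₃)=(3,3,4): N and (l;000)² cancel in I_A²/I_B².
A: Δ = 2!·4!·4!/11! = 1/34650; Racah Σ t=1..2: t=1:−1/144 t=2:+1/288 = -1/288; ⇒ 3j(3 3 4; -2 -1 3)² = 1/99, sgn +1
B: Δ = 2!·4!·4!/11! = 1/34650; Racah Σ t=0..2: t=0:+1/288 t=1:−1/24 t=2:+1/48 = -5/288; ⇒ 3j(3 3 4; -1 0 1)² = 5/462, sgn +1
I_A²/I_B² = (1/99)/(5/462) = 14/15

14/15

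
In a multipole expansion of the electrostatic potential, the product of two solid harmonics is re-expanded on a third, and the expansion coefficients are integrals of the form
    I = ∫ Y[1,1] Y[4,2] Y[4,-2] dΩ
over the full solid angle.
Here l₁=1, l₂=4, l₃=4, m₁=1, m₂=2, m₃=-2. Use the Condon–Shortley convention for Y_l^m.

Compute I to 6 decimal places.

m-sum = 1 + 2 − 2 = 1 ≠ 0 ⇒ I = 0

0.000000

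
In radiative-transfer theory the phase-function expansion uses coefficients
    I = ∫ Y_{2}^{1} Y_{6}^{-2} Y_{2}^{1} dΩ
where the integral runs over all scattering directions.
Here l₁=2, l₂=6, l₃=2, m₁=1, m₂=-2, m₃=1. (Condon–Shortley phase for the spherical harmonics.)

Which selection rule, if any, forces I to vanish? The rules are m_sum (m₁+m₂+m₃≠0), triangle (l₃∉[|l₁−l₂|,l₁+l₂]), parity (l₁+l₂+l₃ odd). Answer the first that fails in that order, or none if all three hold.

triangle

m₁+m₂+m₃ = 1 − 2 + 1 = 0  ✓
triangle: |2−6|=4 ≤ l₃=2 ≤ 2+6=8  ✗
parity: l₁+l₂+l₃ = 10 is even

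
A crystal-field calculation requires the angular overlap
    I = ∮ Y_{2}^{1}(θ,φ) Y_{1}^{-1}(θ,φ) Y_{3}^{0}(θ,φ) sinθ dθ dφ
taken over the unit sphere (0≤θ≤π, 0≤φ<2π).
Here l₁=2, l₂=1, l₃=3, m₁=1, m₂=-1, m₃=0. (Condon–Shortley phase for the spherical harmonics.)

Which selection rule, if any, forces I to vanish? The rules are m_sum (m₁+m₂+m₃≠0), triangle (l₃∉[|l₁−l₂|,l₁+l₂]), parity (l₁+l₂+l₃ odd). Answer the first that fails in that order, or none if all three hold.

Σmᵢ = 0  ✓
l₃∈[|l₁−l₂|,l₁+l₂]=[1,3], have l₃=3  ✓
Σlᵢ = 6 ⇒ even  ✓

none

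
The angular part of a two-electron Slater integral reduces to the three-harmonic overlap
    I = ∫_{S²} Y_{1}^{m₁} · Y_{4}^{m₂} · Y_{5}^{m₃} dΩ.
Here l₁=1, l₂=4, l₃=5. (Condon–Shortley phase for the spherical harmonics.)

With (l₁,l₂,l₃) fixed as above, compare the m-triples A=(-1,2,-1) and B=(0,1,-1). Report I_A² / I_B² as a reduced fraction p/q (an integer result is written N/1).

Shared (l₁,l₂,l₃)=(1,4,5): N and (l;000)² cancel in I_A²/I_B².
A: Δ = 0!·2!·8!/11! = 1/495; Racah Σ t=0..0: t=0:+1/2880 = 1/2880; ⇒ 3j(1 4 5; -1 2 -1)² = 2/165, sgn +1
B: Δ = 0!·2!·8!/11! = 1/495; Racah Σ t=0..0: t=0:+1/720 = 1/720; ⇒ 3j(1 4 5; 0 1 -1)² = 8/165, sgn +1
I_A²/I_B² = (2/165)/(8/165) = 1/4

1/4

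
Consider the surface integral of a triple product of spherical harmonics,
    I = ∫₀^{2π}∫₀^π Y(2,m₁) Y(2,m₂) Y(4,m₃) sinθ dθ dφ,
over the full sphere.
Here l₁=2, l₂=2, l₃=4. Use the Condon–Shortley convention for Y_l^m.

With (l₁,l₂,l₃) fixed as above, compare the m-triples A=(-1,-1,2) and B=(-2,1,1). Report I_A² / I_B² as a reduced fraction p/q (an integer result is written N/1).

Same 2,2,4: normalisation and zero-m 3j drop out of the ratio.
A: Δ: 0! 4! 4! / 9! → 1/630; sum: t=0:+1/36 = 1/36; 3j²(2 2 4; -1 -1 2) = Δ·Π!·Σ² = 4/63  (sign +1)
B: Δ: 0! 4! 4! / 9! → 1/630; sum: t=0:+1/144 = 1/144; 3j²(2 2 4; -2 1 1) = Δ·Π!·Σ² = 1/126  (sign -1)
I_A²/I_B² = (4/63)/(1/126) = 8/1

8/1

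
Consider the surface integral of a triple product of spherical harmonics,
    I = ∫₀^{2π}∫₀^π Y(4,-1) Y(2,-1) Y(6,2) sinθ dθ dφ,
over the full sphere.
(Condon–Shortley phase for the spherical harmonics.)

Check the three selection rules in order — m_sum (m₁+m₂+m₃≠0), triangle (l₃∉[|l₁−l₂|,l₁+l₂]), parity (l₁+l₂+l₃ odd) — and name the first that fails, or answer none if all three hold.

none

m₁+m₂+m₃ = -1 − 1 + 2 = 0  ✓
triangle: |4−2|=2 ≤ l₃=6 ≤ 4+2=6  ✓
parity: l₁+l₂+l₃ = 12 is even  ✓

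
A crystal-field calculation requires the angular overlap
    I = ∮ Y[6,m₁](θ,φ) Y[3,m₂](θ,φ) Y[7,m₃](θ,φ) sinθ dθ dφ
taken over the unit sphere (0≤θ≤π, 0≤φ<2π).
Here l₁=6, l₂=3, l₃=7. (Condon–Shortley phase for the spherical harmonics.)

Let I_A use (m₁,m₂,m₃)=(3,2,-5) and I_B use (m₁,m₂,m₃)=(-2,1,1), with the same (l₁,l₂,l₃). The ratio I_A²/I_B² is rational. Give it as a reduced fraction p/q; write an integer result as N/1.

Same 6,3,7: normalisation and zero-m 3j drop out of the ratio.
A: Δ: 2! 10! 4! / 17! → 1/2042040; sum: t=1:−1/1935360 t=2:+1/4354560 = -1/3483648; 3j²(6 3 7; 3 2 -5) = Δ·Π!·Σ² = 125/12376  (sign -1)
B: Δ: 2! 10! 4! / 17! → 1/2042040; sum: t=0:+1/3870720 t=1:−1/181440 t=2:+1/138240 = 23/11612160; 3j²(6 3 7; -2 1 1) = Δ·Π!·Σ² = 529/204204  (sign +1)
I_A²/I_B² = (125/12376)/(529/204204) = 4125/1058

4125/1058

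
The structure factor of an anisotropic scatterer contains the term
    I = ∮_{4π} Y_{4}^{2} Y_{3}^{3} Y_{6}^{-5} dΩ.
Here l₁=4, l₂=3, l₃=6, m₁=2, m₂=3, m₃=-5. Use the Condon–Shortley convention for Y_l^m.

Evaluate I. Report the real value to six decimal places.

0.000000

l₁+l₂+l₃=13 is odd: 3j(l;000)=0 ⇒ I=0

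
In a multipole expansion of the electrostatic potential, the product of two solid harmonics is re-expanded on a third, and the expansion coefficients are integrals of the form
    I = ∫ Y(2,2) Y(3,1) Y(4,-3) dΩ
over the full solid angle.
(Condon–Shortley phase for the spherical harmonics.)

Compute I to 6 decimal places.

0.000000

L=9 odd ⇒ parity kills the (l;000) factor ⇒ I = 0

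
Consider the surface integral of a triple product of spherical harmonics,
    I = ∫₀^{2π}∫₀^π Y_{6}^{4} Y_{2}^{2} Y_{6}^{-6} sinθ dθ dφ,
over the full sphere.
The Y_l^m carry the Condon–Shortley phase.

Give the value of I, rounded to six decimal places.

Checks pass: Σm=0; 14 even; l₃=6∈[4,8].
(2·6+1)(2·2+1)(2·6+1) = 845
Δ: 2! 10! 2! / 15! → 1/90090
sum: t=0:+1/69120 t=1:−1/14400 t=2:+1/69120 = -7/172800
3j²(6 2 6; 0 0 0) = Δ·Π!·Σ² = 14/715  (sign -1)
sum: t=2:+1/14515200 = 1/14515200
3j²(6 2 6; 4 2 -6) = Δ·Π!·Σ² = 2/455  (sign +1)
combine: 4πI² = 845·14/715·2/455 = 4/55
take √, sign -1: I = -0.07607531

-0.076075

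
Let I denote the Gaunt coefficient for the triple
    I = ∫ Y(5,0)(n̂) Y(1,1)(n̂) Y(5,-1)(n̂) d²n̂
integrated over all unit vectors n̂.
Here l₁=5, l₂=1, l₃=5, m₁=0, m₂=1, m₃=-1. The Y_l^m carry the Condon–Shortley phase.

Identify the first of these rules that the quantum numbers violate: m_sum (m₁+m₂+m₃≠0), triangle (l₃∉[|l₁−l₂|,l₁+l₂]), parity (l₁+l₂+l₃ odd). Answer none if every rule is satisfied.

parity

azimuthal sum: 0 + 1 − 1 = 0  ✓
4 ≤ 5 ≤ 6 (triangle on l)  ✓
L = 5 + 1 + 5 = 11 (odd)  ✗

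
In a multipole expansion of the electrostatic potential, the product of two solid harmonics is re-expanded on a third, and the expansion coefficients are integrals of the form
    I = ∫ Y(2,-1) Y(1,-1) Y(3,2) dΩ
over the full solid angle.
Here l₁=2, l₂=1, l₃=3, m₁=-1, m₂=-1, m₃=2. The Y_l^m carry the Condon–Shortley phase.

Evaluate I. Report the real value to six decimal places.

0.261169

Checks pass: Σm=0; 6 even; l₃=3∈[1,3].
(2·2+1)(2·1+1)(2·3+1) = 105
Δ: 0! 4! 2! / 7! → 1/105
sum: t=0:+1/4 = 1/4
3j²(2 1 3; 0 0 0) = Δ·Π!·Σ² = 3/35  (sign -1)
sum: t=0:+1/12 = 1/12
3j²(2 1 3; -1 -1 2) = Δ·Π!·Σ² = 2/21  (sign -1)
combine: 4πI² = 105·3/35·2/21 = 6/7
take √, sign +1: I = 0.26116903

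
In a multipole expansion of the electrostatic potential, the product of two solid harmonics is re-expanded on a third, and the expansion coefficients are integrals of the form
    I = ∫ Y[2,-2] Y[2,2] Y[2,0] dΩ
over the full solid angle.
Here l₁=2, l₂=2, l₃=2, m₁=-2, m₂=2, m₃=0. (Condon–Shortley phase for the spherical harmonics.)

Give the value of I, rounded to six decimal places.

Rules hold: Σm=0, L=6 even, 0≤2≤4.
N = 5·5·5 = 125
Δ = 2!·2!·2!/7! = 1/630
Racah Σ t=0..2: t=0:+1/8 t=1:−1/1 t=2:+1/8 = -3/4
⇒ 3j(2 2 2; 0 0 0)² = 2/35, sgn -1
Racah Σ t=2..2: t=2:+1/8 = 1/8
⇒ 3j(2 2 2; -2 2 0)² = 2/35, sgn +1
4πI² = N·(3j₀)²·(3jₘ)² = 20/49
I = -1·√(0.408163/4π) = -0.18022375

-0.180224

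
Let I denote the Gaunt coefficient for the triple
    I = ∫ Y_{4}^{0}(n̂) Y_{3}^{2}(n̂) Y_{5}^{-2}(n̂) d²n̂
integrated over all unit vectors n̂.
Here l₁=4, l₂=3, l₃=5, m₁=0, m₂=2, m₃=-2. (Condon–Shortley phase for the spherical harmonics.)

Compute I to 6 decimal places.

-0.065427

Rules hold: Σm=0, L=12 even, 1≤5≤7.
N = 9·7·11 = 693
Δ = 2!·6!·4!/13! = 1/180180
Racah Σ t=0..2: t=0:+1/576 t=1:−1/144 t=2:+1/576 = -1/288
⇒ 3j(4 3 5; 0 0 0)² = 20/1001, sgn +1
Racah Σ t=1..2: t=1:−1/864 t=2:+1/576 = 1/1728
⇒ 3j(4 3 5; 0 2 -2)² = 5/1287, sgn -1
4πI² = N·(3j₀)²·(3jₘ)² = 100/1859
I = -1·√(0.0537924/4π) = -0.06542675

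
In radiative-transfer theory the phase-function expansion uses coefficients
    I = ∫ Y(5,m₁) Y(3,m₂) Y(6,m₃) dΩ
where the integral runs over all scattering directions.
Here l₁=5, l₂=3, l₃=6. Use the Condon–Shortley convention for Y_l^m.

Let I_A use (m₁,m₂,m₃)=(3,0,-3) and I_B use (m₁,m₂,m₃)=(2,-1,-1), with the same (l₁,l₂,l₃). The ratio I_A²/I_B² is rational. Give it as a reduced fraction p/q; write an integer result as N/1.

1/5

Same 5,3,6: normalisation and zero-m 3j drop out of the ratio.
A: Δ: 2! 8! 4! / 15! → 1/675675; sum: t=0:+1/17280 t=1:−1/20160 t=2:+1/483840 = 1/96768; 3j²(5 3 6; 3 0 -3) = Δ·Π!·Σ² = 1/1001  (sign -1)
B: Δ: 2! 8! 4! / 15! → 1/675675; sum: t=0:+1/5760 t=1:−1/8640 t=2:+1/241920 = 1/16128; 3j²(5 3 6; 2 -1 -1) = Δ·Π!·Σ² = 5/1001  (sign -1)
I_A²/I_B² = (1/1001)/(5/1001) = 1/5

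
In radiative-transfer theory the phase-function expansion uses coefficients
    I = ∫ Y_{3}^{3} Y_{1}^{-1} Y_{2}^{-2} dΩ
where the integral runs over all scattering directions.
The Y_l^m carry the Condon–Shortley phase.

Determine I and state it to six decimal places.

-0.319865

Checks pass: Σm=0; 6 even; l₃=2∈[2,4].
(2·3+1)(2·1+1)(2·2+1) = 105
Δ: 2! 4! 0! / 7! → 1/105
sum: t=1:−1/4 = -1/4
3j²(3 1 2; 0 0 0) = Δ·Π!·Σ² = 3/35  (sign -1)
sum: t=0:+1/48 = 1/48
3j²(3 1 2; 3 -1 -2) = Δ·Π!·Σ² = 1/7  (sign +1)
combine: 4πI² = 105·3/35·1/7 = 9/7
take √, sign -1: I = -0.31986543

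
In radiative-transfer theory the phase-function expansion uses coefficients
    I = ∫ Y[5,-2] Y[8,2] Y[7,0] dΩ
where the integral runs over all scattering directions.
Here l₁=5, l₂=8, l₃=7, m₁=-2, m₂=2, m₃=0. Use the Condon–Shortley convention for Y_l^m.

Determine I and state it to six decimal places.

Rules hold: Σm=0, L=20 even, 3≤7≤13.
N = 11·17·15 = 2805
Δ = 6!·4!·10!/21! = 1/814773960
Racah Σ t=1..5: t=1:−1/87091200 t=2:+1/4976640 t=3:−1/2073600 t=4:+1/4976640 t=5:−1/87091200 = -1/9676800
⇒ 3j(5 8 7; 0 0 0)² = 360/46189, sgn +1
Racah Σ t=3..6: t=3:−1/26127360 t=4:+1/4976640 t=5:−1/6912000 t=6:+1/74649600 = 41/1306368000
⇒ 3j(5 8 7; -2 2 0)² = 1681/692835, sgn -1
4πI² = N·(3j₀)²·(3jₘ)² = 605160/11408683
I = -1·√(0.0530438/4π) = -0.06496993

-0.064970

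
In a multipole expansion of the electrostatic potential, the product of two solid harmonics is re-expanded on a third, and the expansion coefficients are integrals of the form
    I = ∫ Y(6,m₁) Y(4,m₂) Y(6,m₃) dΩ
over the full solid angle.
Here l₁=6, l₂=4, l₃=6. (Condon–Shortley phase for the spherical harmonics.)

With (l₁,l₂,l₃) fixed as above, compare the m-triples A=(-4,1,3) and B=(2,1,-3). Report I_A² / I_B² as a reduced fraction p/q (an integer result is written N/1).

l's match ⇒ only the (l;m) 3-j factors differ between A and B.
A: triangle coeff Δ(6,4,6) = 1/15315300; Σ_t [2,4]: t=2:+1/967680 t=3:−1/120960 t=4:+1/207360 = -1/414720; (3j)²=21/4862 [(6 4 6; -4 1 3)], sign=+1
B: triangle coeff Δ(6,4,6) = 1/15315300; Σ_t [1,4]: t=1:−1/103680 t=2:+1/34560 t=3:−1/120960 t=4:+1/5806080 = 13/1161216; (3j)²=65/5236 [(6 4 6; 2 1 -3)], sign=-1
I_A²/I_B² = (21/4862)/(65/5236) = 294/845

294/845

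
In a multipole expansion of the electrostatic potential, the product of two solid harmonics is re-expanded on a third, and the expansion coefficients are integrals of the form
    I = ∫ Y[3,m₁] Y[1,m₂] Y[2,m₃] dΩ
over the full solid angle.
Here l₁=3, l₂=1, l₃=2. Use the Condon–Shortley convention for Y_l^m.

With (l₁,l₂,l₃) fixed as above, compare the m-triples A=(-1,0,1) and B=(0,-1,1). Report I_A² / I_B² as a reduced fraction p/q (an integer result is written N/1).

8/3

l's match ⇒ only the (l;m) 3-j factors differ between A and B.
A: triangle coeff Δ(3,1,2) = 1/105; Σ_t [1,1]: t=1:−1/6 = -1/6; (3j)²=8/105 [(3 1 2; -1 0 1)], sign=+1
B: triangle coeff Δ(3,1,2) = 1/105; Σ_t [0,0]: t=0:+1/12 = 1/12; (3j)²=1/35 [(3 1 2; 0 -1 1)], sign=-1
I_A²/I_B² = (8/105)/(1/35) = 8/3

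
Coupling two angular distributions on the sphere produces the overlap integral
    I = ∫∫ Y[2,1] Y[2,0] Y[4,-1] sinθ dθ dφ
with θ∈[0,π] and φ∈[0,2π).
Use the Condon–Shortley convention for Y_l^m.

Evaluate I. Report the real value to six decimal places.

-0.220728

Rules hold: Σm=0, L=8 even, 0≤4≤4.
N = 5·5·9 = 225
Δ = 0!·4!·4!/9! = 1/630
Racah Σ t=0..0: t=0:+1/16 = 1/16
⇒ 3j(2 2 4; 0 0 0)² = 2/35, sgn +1
Racah Σ t=0..0: t=0:+1/24 = 1/24
⇒ 3j(2 2 4; 1 0 -1)² = 1/21, sgn -1
4πI² = N·(3j₀)²·(3jₘ)² = 30/49
I = -1·√(0.612245/4π) = -0.22072812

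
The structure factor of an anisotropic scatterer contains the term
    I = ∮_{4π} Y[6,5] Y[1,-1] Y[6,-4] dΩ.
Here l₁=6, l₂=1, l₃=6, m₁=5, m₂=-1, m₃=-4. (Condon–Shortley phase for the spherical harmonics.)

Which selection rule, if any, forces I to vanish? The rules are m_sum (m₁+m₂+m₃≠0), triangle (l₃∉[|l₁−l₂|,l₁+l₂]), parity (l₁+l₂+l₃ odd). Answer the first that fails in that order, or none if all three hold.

azimuthal sum: 5 − 1 − 4 = 0  ✓
5 ≤ 6 ≤ 7 (triangle on l)  ✓
L = 6 + 1 + 6 = 13 (odd)  ✗

parity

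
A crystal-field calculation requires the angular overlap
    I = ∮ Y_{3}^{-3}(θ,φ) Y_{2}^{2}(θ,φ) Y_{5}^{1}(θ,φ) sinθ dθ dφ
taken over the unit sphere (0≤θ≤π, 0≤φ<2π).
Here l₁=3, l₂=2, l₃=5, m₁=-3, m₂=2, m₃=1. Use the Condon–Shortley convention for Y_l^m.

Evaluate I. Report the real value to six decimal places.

Rules hold: Σm=0, L=10 even, 1≤5≤5.
N = 7·5·11 = 385
Δ = 0!·6!·4!/11! = 1/2310
Racah Σ t=0..0: t=0:+1/144 = 1/144
⇒ 3j(3 2 5; 0 0 0)² = 10/231, sgn -1
Racah Σ t=0..0: t=0:+1/17280 = 1/17280
⇒ 3j(3 2 5; -3 2 1)² = 1/2310, sgn +1
4πI² = N·(3j₀)²·(3jₘ)² = 5/693
I = -1·√(0.00721501/4π) = -0.02396147

-0.023961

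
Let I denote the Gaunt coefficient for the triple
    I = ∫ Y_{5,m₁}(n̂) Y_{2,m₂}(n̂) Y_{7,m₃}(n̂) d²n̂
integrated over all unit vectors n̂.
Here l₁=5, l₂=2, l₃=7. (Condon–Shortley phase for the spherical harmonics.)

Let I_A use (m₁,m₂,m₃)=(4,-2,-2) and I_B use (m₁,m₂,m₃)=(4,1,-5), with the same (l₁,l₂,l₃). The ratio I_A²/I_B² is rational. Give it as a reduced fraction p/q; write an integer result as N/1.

1/88

Same 5,2,7: normalisation and zero-m 3j drop out of the ratio.
A: Δ: 0! 10! 4! / 15! → 1/15015; sum: t=0:+1/8709120 = 1/8709120; 3j²(5 2 7; 4 -2 -2) = Δ·Π!·Σ² = 1/3003  (sign -1)
B: Δ: 0! 10! 4! / 15! → 1/15015; sum: t=0:+1/2177280 = 1/2177280; 3j²(5 2 7; 4 1 -5) = Δ·Π!·Σ² = 8/273  (sign +1)
I_A²/I_B² = (1/3003)/(8/273) = 1/88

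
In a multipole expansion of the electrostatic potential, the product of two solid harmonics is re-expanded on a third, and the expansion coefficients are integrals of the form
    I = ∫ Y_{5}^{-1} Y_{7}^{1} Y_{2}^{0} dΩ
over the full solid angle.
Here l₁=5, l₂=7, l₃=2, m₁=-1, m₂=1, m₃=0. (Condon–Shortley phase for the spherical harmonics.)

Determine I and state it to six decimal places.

Rules hold: Σm=0, L=14 even, 2≤2≤12.
N = 11·15·5 = 825
Δ = 10!·0!·4!/15! = 1/15015
Racah Σ t=5..5: t=5:−1/57600 = -1/57600
⇒ 3j(5 7 2; 0 0 0)² = 21/715, sgn -1
Racah Σ t=6..6: t=6:+1/69120 = 1/69120
⇒ 3j(5 7 2; -1 1 0)² = 4/143, sgn +1
4πI² = N·(3j₀)²·(3jₘ)² = 1260/1859
I = -1·√(0.677784/4π) = -0.23224194

-0.232242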